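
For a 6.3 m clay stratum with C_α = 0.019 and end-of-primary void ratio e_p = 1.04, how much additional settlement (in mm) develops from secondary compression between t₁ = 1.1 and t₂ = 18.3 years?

S_s ≈ 71.6 mm

Secondary compression: S_s = C_α·H/(1+e_p)·log₁₀(t₂/t₁)
S_s = 0.019×6.3/(1+1.04)×log₁₀(18.3/1.1)
    = 0.05868 × 1.221 = 0.07165 m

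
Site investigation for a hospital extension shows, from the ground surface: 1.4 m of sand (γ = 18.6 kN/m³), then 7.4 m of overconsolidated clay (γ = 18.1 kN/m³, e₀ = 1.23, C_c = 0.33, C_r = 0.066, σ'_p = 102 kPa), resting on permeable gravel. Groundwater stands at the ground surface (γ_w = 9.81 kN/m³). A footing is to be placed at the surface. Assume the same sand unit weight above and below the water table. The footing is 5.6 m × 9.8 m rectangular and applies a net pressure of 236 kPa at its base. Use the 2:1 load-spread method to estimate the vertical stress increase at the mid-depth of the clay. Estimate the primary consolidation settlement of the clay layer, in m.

S_c ≈ 0.176 m

Mid-depth of clay below the ground surface: z = 1.4 + 7.4/2 = 5.1 m.
Total vertical stress at mid-clay: σ_v = 18.6×1.4 + 18.1×3.7 = 93.01 kPa.
Pore pressure: u = 9.81×(5.1 − 0) = 50.031 kPa.
Initial effective stress: σ'_0 = σ_v − u = 93.01 − 50.031 = 42.979 kPa.
Stress increase at mid-clay by the 2:1 spreading method:
Δσ = qBL/((B+z)(L+z)) = 236×5.6×9.8/((5.6+5.1)(9.8+5.1)) = 81.237 kPa
Final effective stress: σ'_f = 42.979 + 81.237 = 124.22 kPa.
σ'_f = 124.22 > σ'_p = 102 kPa, so the stress path crosses the preconsolidation pressure — recompression up to σ'_p, then virgin compression beyond:
S_c = H/(1+e₀)·[C_r·log₁₀(σ'_p/σ'_0) + C_c·log₁₀(σ'_f/σ'_p)]
    = 7.4/2.23 × [0.066×log₁₀(102/42.979) + 0.33×log₁₀(124.22/102)]
    = 3.3184 × [0.024773 + 0.028245] = 0.1759 m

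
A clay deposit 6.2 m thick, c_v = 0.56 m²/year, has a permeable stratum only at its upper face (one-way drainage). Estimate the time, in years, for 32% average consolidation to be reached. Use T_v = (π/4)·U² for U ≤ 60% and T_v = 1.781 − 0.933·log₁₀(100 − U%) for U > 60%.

t ≈ 5.52 years

Drainage path length: H_d = H = 6.2 m (single drainage).
U ≤ 60%: T_v = (π/4)·U² = (π/4)×0.32² = 0.080425.
t = T_v·H_d²/c_v = 0.080425×6.2²/0.56 = 5.521 years.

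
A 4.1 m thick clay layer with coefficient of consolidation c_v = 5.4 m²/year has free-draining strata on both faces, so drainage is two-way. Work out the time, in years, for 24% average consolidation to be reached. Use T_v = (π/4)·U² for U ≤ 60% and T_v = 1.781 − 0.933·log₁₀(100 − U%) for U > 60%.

t ≈ 0.0352 years

Drainage path length: H_d = H/2 = 2.05 m (double drainage).
U ≤ 60%: T_v = (π/4)·U² = (π/4)×0.24² = 0.045239.
t = T_v·H_d²/c_v = 0.045239×2.05²/5.4 = 0.03521 years.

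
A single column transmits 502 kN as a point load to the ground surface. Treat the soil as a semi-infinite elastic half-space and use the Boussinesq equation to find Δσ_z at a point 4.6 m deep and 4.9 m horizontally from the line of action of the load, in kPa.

Δσ_z ≈ 1.7 kPa

Boussinesq vertical stress below a point load on an elastic half-space:
Δσ_z = 3P/(2πz²) · [1 + (r/z)²]^(−5/2)
r/z = 4.9/4.6 = 1.0652; [1+(r/z)²]^(−5/2) = 0.1502.
Δσ_z = 3×502/(2π×4.6²) × 0.1502 = 11.327 × 0.1502 = 1.701 kPa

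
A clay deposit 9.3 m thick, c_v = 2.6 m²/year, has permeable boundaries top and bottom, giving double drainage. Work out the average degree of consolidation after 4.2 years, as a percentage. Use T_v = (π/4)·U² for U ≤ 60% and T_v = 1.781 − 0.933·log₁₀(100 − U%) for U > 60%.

Drainage path length: H_d = H/2 = 4.65 m (double drainage).
T_v = c_v·t/H_d² = 2.6×4.2/4.65² = 0.50503.
T_v = 0.50503 corresponds to the U > 60% branch:
U = 1 − 10^((1.781 − T_v)/0.933)/100 = 0.7669

U ≈ 76.7 %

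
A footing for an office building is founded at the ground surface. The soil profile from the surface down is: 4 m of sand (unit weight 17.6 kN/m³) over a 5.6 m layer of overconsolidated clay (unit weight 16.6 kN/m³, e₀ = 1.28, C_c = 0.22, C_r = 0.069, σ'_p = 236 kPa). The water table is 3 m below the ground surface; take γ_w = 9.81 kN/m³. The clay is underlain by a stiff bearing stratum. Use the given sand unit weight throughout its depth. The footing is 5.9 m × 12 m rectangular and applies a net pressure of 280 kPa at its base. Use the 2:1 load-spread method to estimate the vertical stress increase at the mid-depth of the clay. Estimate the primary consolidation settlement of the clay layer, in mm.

Mid-depth of clay below the ground surface: z = 4 + 5.6/2 = 6.8 m.
Total vertical stress at mid-clay: σ_v = 17.6×4 + 16.6×2.8 = 116.88 kPa.
Pore pressure: u = 9.81×(6.8 − 3) = 37.278 kPa.
Initial effective stress: σ'_0 = σ_v − u = 116.88 − 37.278 = 79.602 kPa.
Stress increase at mid-clay by the 2:1 spreading method:
Δσ = qBL/((B+z)(L+z)) = 280×5.9×12/((5.9+6.8)(12+6.8)) = 83.029 kPa
Final effective stress: σ'_f = 79.602 + 83.029 = 162.63 kPa.
σ'_f = 162.63 ≤ σ'_p = 236 kPa, so the clay remains overconsolidated and only the recompression index applies:
S_c = C_r·H/(1+e₀)·log₁₀(σ'_f/σ'_0) = 0.069×5.6/2.28×log₁₀(162.63/79.602)
    = 0.16947 × 0.31028 = 0.05258 m

S_c ≈ 52.6 mm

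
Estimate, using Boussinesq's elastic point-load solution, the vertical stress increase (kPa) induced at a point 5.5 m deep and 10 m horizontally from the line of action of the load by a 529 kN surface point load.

Boussinesq vertical stress below a point load on an elastic half-space:
Δσ_z = 3P/(2πz²) · [1 + (r/z)²]^(−5/2)
r/z = 10/5.5 = 1.8182; [1+(r/z)²]^(−5/2) = 0.025994.
Δσ_z = 3×529/(2π×5.5²) × 0.025994 = 8.3497 × 0.025994 = 0.217 kPa

Δσ_z ≈ 0.217 kPa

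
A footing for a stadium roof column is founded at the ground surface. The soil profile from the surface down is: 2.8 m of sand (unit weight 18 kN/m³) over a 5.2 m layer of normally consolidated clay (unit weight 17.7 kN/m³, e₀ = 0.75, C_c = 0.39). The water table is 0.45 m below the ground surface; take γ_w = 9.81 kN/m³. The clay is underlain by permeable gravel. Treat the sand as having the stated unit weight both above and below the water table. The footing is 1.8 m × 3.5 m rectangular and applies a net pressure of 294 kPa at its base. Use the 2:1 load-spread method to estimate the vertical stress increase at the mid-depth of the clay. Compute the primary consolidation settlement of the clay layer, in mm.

S_c ≈ 238 mm

Mid-depth of clay below the ground surface: z = 2.8 + 5.2/2 = 5.4 m.
Total vertical stress at mid-clay: σ_v = 18×2.8 + 17.7×2.6 = 96.42 kPa.
Pore pressure: u = 9.81×(5.4 − 0.45) = 48.56 kPa.
Initial effective stress: σ'_0 = σ_v − u = 96.42 − 48.56 = 47.86 kPa.
Stress increase at mid-clay by the 2:1 spreading method:
Δσ = qBL/((B+z)(L+z)) = 294×1.8×3.5/((1.8+5.4)(3.5+5.4)) = 28.904 kPa
Final effective stress: σ'_f = σ'_0 + Δσ = 47.86 + 28.904 = 76.764 kPa.
Normally consolidated clay, so the full stress increment lies on the virgin compression line:
S_c = C_c·H/(1+e₀)·log₁₀(σ'_f/σ'_0) = 0.39×5.2/(1+0.75)×log₁₀(76.764/47.86)
    = 1.1589 × 0.20518 = 0.2378 m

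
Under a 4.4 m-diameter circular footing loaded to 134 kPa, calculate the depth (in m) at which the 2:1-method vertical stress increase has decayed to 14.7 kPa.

2:1 spreading — at depth z the loaded area has grown by z in each plan dimension:
qD²/(D+z)² = Δσ_z ⇒ z = D(√(q/Δσ_z) − 1) = 4.4×(√(134/14.7) − 1) = 8.885 m

z ≈ 8.88 m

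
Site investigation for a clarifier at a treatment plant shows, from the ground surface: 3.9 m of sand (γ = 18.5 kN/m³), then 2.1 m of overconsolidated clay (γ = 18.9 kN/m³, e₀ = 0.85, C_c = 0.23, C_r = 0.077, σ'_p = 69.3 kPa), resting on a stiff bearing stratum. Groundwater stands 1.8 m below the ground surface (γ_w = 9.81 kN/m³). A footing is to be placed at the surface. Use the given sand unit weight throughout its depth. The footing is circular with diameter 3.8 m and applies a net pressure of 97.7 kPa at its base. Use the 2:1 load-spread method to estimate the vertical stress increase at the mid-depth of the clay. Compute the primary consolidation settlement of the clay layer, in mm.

S_c ≈ 20.4 mm

Mid-depth of clay below the ground surface: z = 3.9 + 2.1/2 = 4.95 m.
Total vertical stress at mid-clay: σ_v = 18.5×3.9 + 18.9×1.05 = 91.995 kPa.
Pore pressure: u = 9.81×(4.95 − 1.8) = 30.902 kPa.
Initial effective stress: σ'_0 = σ_v − u = 91.995 − 30.902 = 61.093 kPa.
Stress increase at mid-clay by the 2:1 spreading method:
Δσ ≈ qD²/(D+z)² = 97.7×3.8²/(3.8+4.95)² = 18.427 kPa
Final effective stress: σ'_f = 61.093 + 18.427 = 79.52 kPa.
σ'_f = 79.52 > σ'_p = 69.3 kPa, so the stress path crosses the preconsolidation pressure — recompression up to σ'_p, then virgin compression beyond:
S_c = H/(1+e₀)·[C_r·log₁₀(σ'_p/σ'_0) + C_c·log₁₀(σ'_f/σ'_p)]
    = 2.1/1.85 × [0.077×log₁₀(69.3/61.093) + 0.23×log₁₀(79.52/69.3)]
    = 1.1351 × [0.0042151 + 0.013741] = 0.02038 m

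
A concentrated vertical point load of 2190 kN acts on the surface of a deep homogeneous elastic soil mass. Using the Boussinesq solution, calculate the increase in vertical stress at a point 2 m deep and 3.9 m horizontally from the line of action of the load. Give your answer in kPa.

Δσ_z ≈ 5.17 kPa

Boussinesq vertical stress below a point load on an elastic half-space:
Δσ_z = 3P/(2πz²) · [1 + (r/z)²]^(−5/2)
r/z = 3.9/2 = 1.95; [1+(r/z)²]^(−5/2) = 0.019785.
Δσ_z = 3×2190/(2π×2²) × 0.019785 = 261.41 × 0.019785 = 5.172 kPa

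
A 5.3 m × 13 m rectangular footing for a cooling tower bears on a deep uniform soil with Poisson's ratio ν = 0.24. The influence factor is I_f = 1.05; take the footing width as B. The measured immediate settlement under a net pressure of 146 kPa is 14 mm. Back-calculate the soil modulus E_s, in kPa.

S_e = q·B·(1−ν²)/E_s · I_f  ⇒  E_s = q·B·(1−ν²)·I_f / S_e.
E_s = 146 × 5.3 × 0.9424 × 1.05 / 0.014 = 54690 kPa

E_s ≈ 54700 kPa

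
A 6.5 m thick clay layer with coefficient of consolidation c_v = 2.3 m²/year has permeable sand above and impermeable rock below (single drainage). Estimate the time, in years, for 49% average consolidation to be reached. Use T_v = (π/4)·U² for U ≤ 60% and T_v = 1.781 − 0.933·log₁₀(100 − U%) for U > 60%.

t ≈ 3.46 years

Drainage path length: H_d = H = 6.5 m (single drainage).
U ≤ 60%: T_v = (π/4)·U² = (π/4)×0.49² = 0.18857.
t = T_v·H_d²/c_v = 0.18857×6.5²/2.3 = 3.464 years.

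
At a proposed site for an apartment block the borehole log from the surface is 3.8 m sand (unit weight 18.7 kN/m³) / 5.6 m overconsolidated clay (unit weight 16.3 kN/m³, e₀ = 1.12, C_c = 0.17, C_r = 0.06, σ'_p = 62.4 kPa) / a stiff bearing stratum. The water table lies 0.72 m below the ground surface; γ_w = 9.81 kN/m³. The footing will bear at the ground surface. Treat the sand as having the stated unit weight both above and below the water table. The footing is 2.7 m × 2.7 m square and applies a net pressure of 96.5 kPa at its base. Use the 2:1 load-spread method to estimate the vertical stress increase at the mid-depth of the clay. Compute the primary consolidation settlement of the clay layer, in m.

Mid-depth of clay below the ground surface: z = 3.8 + 5.6/2 = 6.6 m.
Total vertical stress at mid-clay: σ_v = 18.7×3.8 + 16.3×2.8 = 116.7 kPa.
Pore pressure: u = 9.81×(6.6 − 0.72) = 57.683 kPa.
Initial effective stress: σ'_0 = σ_v − u = 116.7 − 57.683 = 59.017 kPa.
Stress increase at mid-clay by the 2:1 spreading method:
Δσ = qBL/((B+z)(L+z)) = 96.5×2.7×2.7/((2.7+6.6)(2.7+6.6)) = 8.1337 kPa
Final effective stress: σ'_f = 59.017 + 8.1337 = 67.151 kPa.
σ'_f = 67.151 > σ'_p = 62.4 kPa, so the stress path crosses the preconsolidation pressure — recompression up to σ'_p, then virgin compression beyond:
S_c = H/(1+e₀)·[C_r·log₁₀(σ'_p/σ'_0) + C_c·log₁₀(σ'_f/σ'_p)]
    = 5.6/2.12 × [0.06×log₁₀(62.4/59.017) + 0.17×log₁₀(67.151/62.4)]
    = 2.6415 × [0.0014524 + 0.0054175] = 0.01815 m

S_c ≈ 0.0181 m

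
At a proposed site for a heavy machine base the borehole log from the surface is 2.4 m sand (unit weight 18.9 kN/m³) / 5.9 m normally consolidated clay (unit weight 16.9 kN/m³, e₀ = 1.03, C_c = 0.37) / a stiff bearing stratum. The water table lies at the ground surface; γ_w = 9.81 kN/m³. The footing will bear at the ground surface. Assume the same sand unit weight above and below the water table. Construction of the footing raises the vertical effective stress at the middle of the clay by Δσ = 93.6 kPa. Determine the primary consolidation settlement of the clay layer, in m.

Mid-depth of clay below the ground surface: z = 2.4 + 5.9/2 = 5.35 m.
Total vertical stress at mid-clay: σ_v = 18.9×2.4 + 16.9×2.95 = 95.215 kPa.
Pore pressure: u = 9.81×(5.35 − 0) = 52.483 kPa.
Initial effective stress: σ'_0 = σ_v − u = 95.215 − 52.483 = 42.732 kPa.
Final effective stress: σ'_f = σ'_0 + Δσ = 42.732 + 93.6 = 136.33 kPa.
Normally consolidated clay, so the full stress increment lies on the virgin compression line:
S_c = C_c·H/(1+e₀)·log₁₀(σ'_f/σ'_0) = 0.37×5.9/(1+1.03)×log₁₀(136.33/42.732)
    = 1.0754 × 0.50384 = 0.5418 m

S_c ≈ 0.542 m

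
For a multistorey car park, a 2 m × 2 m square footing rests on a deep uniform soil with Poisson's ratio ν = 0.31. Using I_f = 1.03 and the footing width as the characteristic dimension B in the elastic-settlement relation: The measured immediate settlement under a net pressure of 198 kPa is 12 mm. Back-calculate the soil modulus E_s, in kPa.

E_s ≈ 30700 kPa

S_e = q·B·(1−ν²)/E_s · I_f  ⇒  E_s = q·B·(1−ν²)·I_f / S_e.
E_s = 198 × 2 × 0.9039 × 1.03 / 0.012 = 30720 kPa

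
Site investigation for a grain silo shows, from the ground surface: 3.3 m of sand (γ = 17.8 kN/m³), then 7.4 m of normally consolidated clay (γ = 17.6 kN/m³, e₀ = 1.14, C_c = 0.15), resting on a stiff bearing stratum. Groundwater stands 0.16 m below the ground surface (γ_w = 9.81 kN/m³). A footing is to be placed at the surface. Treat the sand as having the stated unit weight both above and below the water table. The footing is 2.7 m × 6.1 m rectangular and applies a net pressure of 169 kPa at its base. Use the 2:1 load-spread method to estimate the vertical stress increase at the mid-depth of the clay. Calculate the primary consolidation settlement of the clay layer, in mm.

Mid-depth of clay below the ground surface: z = 3.3 + 7.4/2 = 7 m.
Total vertical stress at mid-clay: σ_v = 17.8×3.3 + 17.6×3.7 = 123.86 kPa.
Pore pressure: u = 9.81×(7 − 0.16) = 67.1 kPa.
Initial effective stress: σ'_0 = σ_v − u = 123.86 − 67.1 = 56.76 kPa.
Stress increase at mid-clay by the 2:1 spreading method:
Δσ = qBL/((B+z)(L+z)) = 169×2.7×6.1/((2.7+7)(6.1+7)) = 21.905 kPa
Final effective stress: σ'_f = σ'_0 + Δσ = 56.76 + 21.905 = 78.665 kPa.
Normally consolidated clay, so the full stress increment lies on the virgin compression line:
S_c = C_c·H/(1+e₀)·log₁₀(σ'_f/σ'_0) = 0.15×7.4/(1+1.14)×log₁₀(78.665/56.76)
    = 0.51869 × 0.14174 = 0.07352 m

S_c ≈ 73.5 mm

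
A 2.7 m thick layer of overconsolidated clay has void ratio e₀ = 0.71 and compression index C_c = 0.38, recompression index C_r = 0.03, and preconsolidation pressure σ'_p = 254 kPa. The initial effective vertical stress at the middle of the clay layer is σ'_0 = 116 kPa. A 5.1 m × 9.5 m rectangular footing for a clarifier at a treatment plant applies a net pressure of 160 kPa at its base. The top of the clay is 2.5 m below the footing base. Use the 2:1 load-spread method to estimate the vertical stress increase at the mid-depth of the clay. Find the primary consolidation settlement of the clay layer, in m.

Mid-depth of clay below the footing base: z = 2.5 + 2.7/2 = 3.85 m.
Stress increase at mid-clay by the 2:1 spreading method:
Δσ = qBL/((B+z)(L+z)) = 160×5.1×9.5/((5.1+3.85)(9.5+3.85)) = 64.88 kPa
Final effective stress: σ'_f = 116 + 64.88 = 180.88 kPa.
σ'_f = 180.88 ≤ σ'_p = 254 kPa, so the clay remains overconsolidated and only the recompression index applies:
S_c = C_r·H/(1+e₀)·log₁₀(σ'_f/σ'_0) = 0.03×2.7/1.71×log₁₀(180.88/116)
    = 0.047367 × 0.19293 = 0.009139 m

S_c ≈ 0.00914 m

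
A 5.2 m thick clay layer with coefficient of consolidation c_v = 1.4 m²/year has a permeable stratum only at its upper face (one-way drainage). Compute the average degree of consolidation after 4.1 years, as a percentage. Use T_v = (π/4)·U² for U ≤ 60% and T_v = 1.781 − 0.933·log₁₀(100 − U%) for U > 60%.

U ≈ 52 %

Drainage path length: H_d = H = 5.2 m (single drainage).
T_v = c_v·t/H_d² = 1.4×4.1/5.2² = 0.21228.
T_v = 0.21228 corresponds to the U ≤ 60% branch:
U = √(4T_v/π) = 0.5199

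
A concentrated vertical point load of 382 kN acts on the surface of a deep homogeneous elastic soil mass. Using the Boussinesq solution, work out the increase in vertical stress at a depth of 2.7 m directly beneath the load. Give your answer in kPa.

Boussinesq vertical stress below a point load on an elastic half-space:
Δσ_z = 3P/(2πz²) · [1 + (r/z)²]^(−5/2)
r/z = 0/2.7 = 0; [1+(r/z)²]^(−5/2) = 1.
Δσ_z = 3×382/(2π×2.7²) × 1 = 25.019 × 1 = 25.02 kPa

Δσ_z ≈ 25 kPa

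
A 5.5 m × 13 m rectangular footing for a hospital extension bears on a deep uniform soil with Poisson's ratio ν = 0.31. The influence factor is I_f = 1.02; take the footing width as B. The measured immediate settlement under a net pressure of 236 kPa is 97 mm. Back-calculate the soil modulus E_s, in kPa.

S_e = q·B·(1−ν²)/E_s · I_f  ⇒  E_s = q·B·(1−ν²)·I_f / S_e.
E_s = 236 × 5.5 × 0.9039 × 1.02 / 0.097 = 12340 kPa

E_s ≈ 12300 kPa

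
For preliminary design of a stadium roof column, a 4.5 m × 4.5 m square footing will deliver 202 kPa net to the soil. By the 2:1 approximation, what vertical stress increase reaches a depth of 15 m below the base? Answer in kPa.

By the 2:1 method the load spreads at 1 horizontal : 2 vertical, so at depth z the loaded area has grown by z in each plan dimension:
Δσ = qBL/((B+z)(L+z)) = 202×4.5×4.5/((4.5+15)(4.5+15)) = 10.757 kPa

Δσ_z ≈ 10.8 kPa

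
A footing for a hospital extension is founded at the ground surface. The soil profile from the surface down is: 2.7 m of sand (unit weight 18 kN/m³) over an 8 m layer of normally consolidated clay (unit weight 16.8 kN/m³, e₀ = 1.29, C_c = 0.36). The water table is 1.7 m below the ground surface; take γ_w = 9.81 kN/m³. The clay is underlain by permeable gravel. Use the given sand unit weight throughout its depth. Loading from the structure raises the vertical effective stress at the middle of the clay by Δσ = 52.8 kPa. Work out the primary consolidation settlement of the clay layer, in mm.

S_c ≈ 318 mm

Mid-depth of clay below the ground surface: z = 2.7 + 8/2 = 6.7 m.
Total vertical stress at mid-clay: σ_v = 18×2.7 + 16.8×4 = 115.8 kPa.
Pore pressure: u = 9.81×(6.7 − 1.7) = 49.05 kPa.
Initial effective stress: σ'_0 = σ_v − u = 115.8 − 49.05 = 66.75 kPa.
Final effective stress: σ'_f = σ'_0 + Δσ = 66.75 + 52.8 = 119.55 kPa.
Normally consolidated clay, so the full stress increment lies on the virgin compression line:
S_c = C_c·H/(1+e₀)·log₁₀(σ'_f/σ'_0) = 0.36×8/(1+1.29)×log₁₀(119.55/66.75)
    = 1.2576 × 0.2531 = 0.3183 m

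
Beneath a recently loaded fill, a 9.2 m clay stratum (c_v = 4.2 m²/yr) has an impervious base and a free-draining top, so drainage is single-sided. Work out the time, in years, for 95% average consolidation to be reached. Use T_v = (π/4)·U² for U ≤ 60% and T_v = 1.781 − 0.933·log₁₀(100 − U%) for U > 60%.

Drainage path length: H_d = H = 9.2 m (single drainage).
U > 60%: T_v = 1.781 − 0.933·log₁₀(100 − 95) = 1.1289.
t = T_v·H_d²/c_v = 1.1289×9.2²/4.2 = 22.75 years.

t ≈ 22.8 years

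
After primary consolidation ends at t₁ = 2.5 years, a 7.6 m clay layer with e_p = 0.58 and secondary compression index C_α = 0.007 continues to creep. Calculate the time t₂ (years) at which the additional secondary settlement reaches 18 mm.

S_s = C_α·H/(1+e_p)·log₁₀(t₂/t₁) ⇒ log₁₀(t₂/t₁) = S_s·(1+e_p)/(C_α·H).
log₁₀(t₂/t₁) = 0.018 × (1+0.58) / (0.007×7.6) = 0.5346
t₂ = t₁ × 10^0.5346 = 2.5 × 3.424 = 8.561 years

t₂ ≈ 8.56 years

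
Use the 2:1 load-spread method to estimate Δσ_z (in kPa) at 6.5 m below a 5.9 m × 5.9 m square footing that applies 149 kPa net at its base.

By the 2:1 method the load spreads at 1 horizontal : 2 vertical, so at depth z the loaded area has grown by z in each plan dimension:
Δσ = qBL/((B+z)(L+z)) = 149×5.9×5.9/((5.9+6.5)(5.9+6.5)) = 33.732 kPa

Δσ_z ≈ 33.7 kPa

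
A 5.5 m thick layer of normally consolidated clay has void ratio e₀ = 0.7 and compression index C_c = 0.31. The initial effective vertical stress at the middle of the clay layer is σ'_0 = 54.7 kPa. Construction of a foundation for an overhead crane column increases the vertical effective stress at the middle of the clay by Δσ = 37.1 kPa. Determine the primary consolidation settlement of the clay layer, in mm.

S_c ≈ 226 mm

Final effective stress: σ'_f = σ'_0 + Δσ = 54.7 + 37.1 = 91.8 kPa.
Normally consolidated clay, so the full stress increment lies on the virgin compression line:
S_c = C_c·H/(1+e₀)·log₁₀(σ'_f/σ'_0) = 0.31×5.5/(1+0.7)×log₁₀(91.8/54.7)
    = 1.0029 × 0.22486 = 0.2255 m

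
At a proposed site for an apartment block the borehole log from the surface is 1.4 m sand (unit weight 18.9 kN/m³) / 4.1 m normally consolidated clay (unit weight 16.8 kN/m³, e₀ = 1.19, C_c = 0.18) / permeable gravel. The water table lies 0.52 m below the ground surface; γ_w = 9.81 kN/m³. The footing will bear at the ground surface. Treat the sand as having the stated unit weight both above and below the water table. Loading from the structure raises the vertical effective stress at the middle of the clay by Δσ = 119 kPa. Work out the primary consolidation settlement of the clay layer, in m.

Mid-depth of clay below the ground surface: z = 1.4 + 4.1/2 = 3.45 m.
Total vertical stress at mid-clay: σ_v = 18.9×1.4 + 16.8×2.05 = 60.9 kPa.
Pore pressure: u = 9.81×(3.45 − 0.52) = 28.743 kPa.
Initial effective stress: σ'_0 = σ_v − u = 60.9 − 28.743 = 32.157 kPa.
Final effective stress: σ'_f = σ'_0 + Δσ = 32.157 + 119 = 151.16 kPa.
Normally consolidated clay, so the full stress increment lies on the virgin compression line:
S_c = C_c·H/(1+e₀)·log₁₀(σ'_f/σ'_0) = 0.18×4.1/(1+1.19)×log₁₀(151.16/32.157)
    = 0.33699 × 0.67216 = 0.2265 m

S_c ≈ 0.227 m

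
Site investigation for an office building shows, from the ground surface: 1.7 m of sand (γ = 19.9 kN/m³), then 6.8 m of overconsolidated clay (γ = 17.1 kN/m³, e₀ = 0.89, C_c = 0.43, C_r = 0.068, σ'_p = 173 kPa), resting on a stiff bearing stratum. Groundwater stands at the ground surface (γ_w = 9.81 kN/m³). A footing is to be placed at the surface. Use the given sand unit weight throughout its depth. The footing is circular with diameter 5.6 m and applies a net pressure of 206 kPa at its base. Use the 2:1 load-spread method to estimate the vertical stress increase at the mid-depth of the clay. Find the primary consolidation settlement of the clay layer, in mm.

S_c ≈ 90.6 mm

Mid-depth of clay below the ground surface: z = 1.7 + 6.8/2 = 5.1 m.
Total vertical stress at mid-clay: σ_v = 19.9×1.7 + 17.1×3.4 = 91.97 kPa.
Pore pressure: u = 9.81×(5.1 − 0) = 50.031 kPa.
Initial effective stress: σ'_0 = σ_v − u = 91.97 − 50.031 = 41.939 kPa.
Stress increase at mid-clay by the 2:1 spreading method:
Δσ ≈ qD²/(D+z)² = 206×5.6²/(5.6+5.1)² = 56.426 kPa
Final effective stress: σ'_f = 41.939 + 56.426 = 98.365 kPa.
σ'_f = 98.365 ≤ σ'_p = 173 kPa, so the clay remains overconsolidated and only the recompression index applies:
S_c = C_r·H/(1+e₀)·log₁₀(σ'_f/σ'_0) = 0.068×6.8/1.89×log₁₀(98.365/41.939)
    = 0.24466 × 0.37022 = 0.09058 m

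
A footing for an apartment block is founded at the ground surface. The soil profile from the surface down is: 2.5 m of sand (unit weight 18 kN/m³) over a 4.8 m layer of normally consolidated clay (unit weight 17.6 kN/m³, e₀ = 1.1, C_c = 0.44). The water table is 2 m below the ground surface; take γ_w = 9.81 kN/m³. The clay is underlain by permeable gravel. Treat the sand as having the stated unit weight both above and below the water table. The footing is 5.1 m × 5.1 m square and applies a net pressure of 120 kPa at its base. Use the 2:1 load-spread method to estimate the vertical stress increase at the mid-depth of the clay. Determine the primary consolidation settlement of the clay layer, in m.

S_c ≈ 0.186 m

Mid-depth of clay below the ground surface: z = 2.5 + 4.8/2 = 4.9 m.
Total vertical stress at mid-clay: σ_v = 18×2.5 + 17.6×2.4 = 87.24 kPa.
Pore pressure: u = 9.81×(4.9 − 2) = 28.449 kPa.
Initial effective stress: σ'_0 = σ_v − u = 87.24 − 28.449 = 58.791 kPa.
Stress increase at mid-clay by the 2:1 spreading method:
Δσ = qBL/((B+z)(L+z)) = 120×5.1×5.1/((5.1+4.9)(5.1+4.9)) = 31.212 kPa
Final effective stress: σ'_f = σ'_0 + Δσ = 58.791 + 31.212 = 90.003 kPa.
Normally consolidated clay, so the full stress increment lies on the virgin compression line:
S_c = C_c·H/(1+e₀)·log₁₀(σ'_f/σ'_0) = 0.44×4.8/(1+1.1)×log₁₀(90.003/58.791)
    = 1.0057 × 0.18495 = 0.186 m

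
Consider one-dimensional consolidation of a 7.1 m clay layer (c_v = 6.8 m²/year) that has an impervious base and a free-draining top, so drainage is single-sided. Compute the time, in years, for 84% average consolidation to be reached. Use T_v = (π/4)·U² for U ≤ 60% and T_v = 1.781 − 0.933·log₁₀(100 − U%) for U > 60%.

Drainage path length: H_d = H = 7.1 m (single drainage).
U > 60%: T_v = 1.781 − 0.933·log₁₀(100 − 84) = 0.65756.
t = T_v·H_d²/c_v = 0.65756×7.1²/6.8 = 4.875 years.

t ≈ 4.87 years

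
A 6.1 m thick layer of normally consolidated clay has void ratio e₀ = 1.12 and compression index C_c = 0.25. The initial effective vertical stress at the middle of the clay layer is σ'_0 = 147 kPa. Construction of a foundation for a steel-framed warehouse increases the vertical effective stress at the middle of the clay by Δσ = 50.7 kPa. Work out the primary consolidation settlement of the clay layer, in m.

Final effective stress: σ'_f = σ'_0 + Δσ = 147 + 50.7 = 197.7 kPa.
Normally consolidated clay, so the full stress increment lies on the virgin compression line:
S_c = C_c·H/(1+e₀)·log₁₀(σ'_f/σ'_0) = 0.25×6.1/(1+1.12)×log₁₀(197.7/147)
    = 0.71934 × 0.12869 = 0.09257 m

S_c ≈ 0.0926 m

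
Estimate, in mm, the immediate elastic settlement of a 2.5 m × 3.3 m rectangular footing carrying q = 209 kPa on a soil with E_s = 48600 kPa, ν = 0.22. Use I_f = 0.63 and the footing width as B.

Immediate (elastic) settlement: S_e = q·B·(1−ν²)/E_s · I_f.
S_e = 209 × 2.5 × (1 − 0.22²) / 48600 × 0.63
    = 209 × 2.5 × 0.9516 / 48600 × 0.63
    = 0.006445 m = 6.445 mm

S_e ≈ 6.45 mm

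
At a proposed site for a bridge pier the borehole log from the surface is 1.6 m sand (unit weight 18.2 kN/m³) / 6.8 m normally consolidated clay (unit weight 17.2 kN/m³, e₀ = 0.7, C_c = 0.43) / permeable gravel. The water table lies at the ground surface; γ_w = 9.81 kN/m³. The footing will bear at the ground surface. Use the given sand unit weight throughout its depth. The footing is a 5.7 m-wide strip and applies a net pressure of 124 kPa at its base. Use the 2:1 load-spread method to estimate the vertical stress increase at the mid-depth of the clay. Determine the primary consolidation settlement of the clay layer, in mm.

Mid-depth of clay below the ground surface: z = 1.6 + 6.8/2 = 5 m.
Total vertical stress at mid-clay: σ_v = 18.2×1.6 + 17.2×3.4 = 87.6 kPa.
Pore pressure: u = 9.81×(5 − 0) = 49.05 kPa.
Initial effective stress: σ'_0 = σ_v − u = 87.6 − 49.05 = 38.55 kPa.
Stress increase at mid-clay by the 2:1 spreading method:
Δσ = qB/(B+z) = 124×5.7/(5.7+5) = 66.056 kPa
Final effective stress: σ'_f = σ'_0 + Δσ = 38.55 + 66.056 = 104.61 kPa.
Normally consolidated clay, so the full stress increment lies on the virgin compression line:
S_c = C_c·H/(1+e₀)·log₁₀(σ'_f/σ'_0) = 0.43×6.8/(1+0.7)×log₁₀(104.61/38.55)
    = 1.72 × 0.43355 = 0.7457 m

S_c ≈ 746 mm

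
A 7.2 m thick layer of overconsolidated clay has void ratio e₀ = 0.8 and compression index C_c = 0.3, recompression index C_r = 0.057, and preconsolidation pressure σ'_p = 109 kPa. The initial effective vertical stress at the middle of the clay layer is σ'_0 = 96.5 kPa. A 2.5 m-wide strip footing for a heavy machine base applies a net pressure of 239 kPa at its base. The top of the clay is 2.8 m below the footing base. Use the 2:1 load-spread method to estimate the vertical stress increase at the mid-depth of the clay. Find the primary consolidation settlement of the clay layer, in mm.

Mid-depth of clay below the footing base: z = 2.8 + 7.2/2 = 6.4 m.
Stress increase at mid-clay by the 2:1 spreading method:
Δσ = qB/(B+z) = 239×2.5/(2.5+6.4) = 67.135 kPa
Final effective stress: σ'_f = 96.5 + 67.135 = 163.63 kPa.
σ'_f = 163.63 > σ'_p = 109 kPa, so the stress path crosses the preconsolidation pressure — recompression up to σ'_p, then virgin compression beyond:
S_c = H/(1+e₀)·[C_r·log₁₀(σ'_p/σ'_0) + C_c·log₁₀(σ'_f/σ'_p)]
    = 7.2/1.8 × [0.057×log₁₀(109/96.5) + 0.3×log₁₀(163.63/109)]
    = 4 × [0.0030153 + 0.052931] = 0.2238 m

S_c ≈ 224 mm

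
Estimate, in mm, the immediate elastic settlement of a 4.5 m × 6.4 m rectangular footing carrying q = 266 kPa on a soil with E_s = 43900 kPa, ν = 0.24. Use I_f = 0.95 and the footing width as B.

S_e ≈ 24.4 mm

Immediate (elastic) settlement: S_e = q·B·(1−ν²)/E_s · I_f.
S_e = 266 × 4.5 × (1 − 0.24²) / 43900 × 0.95
    = 266 × 4.5 × 0.9424 / 43900 × 0.95
    = 0.02441 m = 24.41 mm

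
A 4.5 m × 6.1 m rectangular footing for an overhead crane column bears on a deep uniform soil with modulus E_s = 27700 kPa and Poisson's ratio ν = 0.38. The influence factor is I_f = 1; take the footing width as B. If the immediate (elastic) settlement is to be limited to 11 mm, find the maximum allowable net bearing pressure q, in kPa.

S_e = q·B·(1−ν²)/E_s · I_f  ⇒  q = S_e·E_s / (B·(1−ν²)·I_f).
q = 0.011 × 27700 / (4.5 × 0.8556 × 1) = 79.14 kPa

q ≈ 79.1 kPa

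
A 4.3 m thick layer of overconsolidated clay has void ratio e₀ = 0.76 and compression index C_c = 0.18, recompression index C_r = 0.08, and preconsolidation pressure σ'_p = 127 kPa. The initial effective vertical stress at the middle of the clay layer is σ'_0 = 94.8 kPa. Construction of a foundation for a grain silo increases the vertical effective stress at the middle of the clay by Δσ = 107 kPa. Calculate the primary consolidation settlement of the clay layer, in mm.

S_c ≈ 113 mm

Final effective stress: σ'_f = 94.8 + 107 = 201.8 kPa.
σ'_f = 201.8 > σ'_p = 127 kPa, so the stress path crosses the preconsolidation pressure — recompression up to σ'_p, then virgin compression beyond:
S_c = H/(1+e₀)·[C_r·log₁₀(σ'_p/σ'_0) + C_c·log₁₀(σ'_f/σ'_p)]
    = 4.3/1.76 × [0.08×log₁₀(127/94.8) + 0.18×log₁₀(201.8/127)]
    = 2.4432 × [0.01016 + 0.036201] = 0.1133 m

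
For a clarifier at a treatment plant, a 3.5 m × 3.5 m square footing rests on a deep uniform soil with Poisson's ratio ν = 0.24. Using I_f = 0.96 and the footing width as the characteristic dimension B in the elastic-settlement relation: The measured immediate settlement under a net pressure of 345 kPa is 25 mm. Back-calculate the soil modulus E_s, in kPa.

E_s ≈ 43700 kPa

S_e = q·B·(1−ν²)/E_s · I_f  ⇒  E_s = q·B·(1−ν²)·I_f / S_e.
E_s = 345 × 3.5 × 0.9424 × 0.96 / 0.025 = 43700 kPa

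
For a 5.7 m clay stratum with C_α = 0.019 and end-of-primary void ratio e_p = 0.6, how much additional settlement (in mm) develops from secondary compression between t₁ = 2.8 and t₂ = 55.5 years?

Secondary compression: S_s = C_α·H/(1+e_p)·log₁₀(t₂/t₁)
S_s = 0.019×5.7/(1+0.6)×log₁₀(55.5/2.8)
    = 0.06769 × 1.297 = 0.0878 m

S_s ≈ 87.8 mm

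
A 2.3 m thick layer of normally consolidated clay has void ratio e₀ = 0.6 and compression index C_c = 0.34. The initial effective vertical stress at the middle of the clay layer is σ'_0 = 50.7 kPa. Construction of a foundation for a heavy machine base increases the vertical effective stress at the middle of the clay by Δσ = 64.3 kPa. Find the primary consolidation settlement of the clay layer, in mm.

S_c ≈ 174 mm

Final effective stress: σ'_f = σ'_0 + Δσ = 50.7 + 64.3 = 115 kPa.
Normally consolidated clay, so the full stress increment lies on the virgin compression line:
S_c = C_c·H/(1+e₀)·log₁₀(σ'_f/σ'_0) = 0.34×2.3/(1+0.6)×log₁₀(115/50.7)
    = 0.48875 × 0.35569 = 0.1738 m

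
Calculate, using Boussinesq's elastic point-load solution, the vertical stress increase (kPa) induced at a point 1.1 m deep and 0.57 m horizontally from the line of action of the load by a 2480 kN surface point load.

Boussinesq vertical stress below a point load on an elastic half-space:
Δσ_z = 3P/(2πz²) · [1 + (r/z)²]^(−5/2)
r/z = 0.57/1.1 = 0.51818; [1+(r/z)²]^(−5/2) = 0.55178.
Δσ_z = 3×2480/(2π×1.1²) × 0.55178 = 978.61 × 0.55178 = 540 kPa

Δσ_z ≈ 540 kPa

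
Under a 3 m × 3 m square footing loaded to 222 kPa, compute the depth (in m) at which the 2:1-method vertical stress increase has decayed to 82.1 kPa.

2:1 spreading — at depth z the loaded area has grown by z in each plan dimension:
qB²/(B+z)² = Δσ_z ⇒ z = B(√(q/Δσ_z) − 1) = 3×(√(222/82.1) − 1) = 1.933 m

z ≈ 1.93 m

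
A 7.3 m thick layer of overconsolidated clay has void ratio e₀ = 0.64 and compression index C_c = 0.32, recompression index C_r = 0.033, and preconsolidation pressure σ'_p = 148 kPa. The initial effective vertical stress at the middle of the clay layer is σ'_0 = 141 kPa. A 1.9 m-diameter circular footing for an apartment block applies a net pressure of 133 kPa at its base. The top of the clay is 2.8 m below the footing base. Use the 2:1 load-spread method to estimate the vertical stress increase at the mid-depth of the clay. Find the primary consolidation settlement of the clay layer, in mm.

S_c ≈ 3.04 mm

Mid-depth of clay below the footing base: z = 2.8 + 7.3/2 = 6.45 m.
Stress increase at mid-clay by the 2:1 spreading method:
Δσ ≈ qD²/(D+z)² = 133×1.9²/(1.9+6.45)² = 6.8863 kPa
Final effective stress: σ'_f = 141 + 6.8863 = 147.89 kPa.
σ'_f = 147.89 ≤ σ'_p = 148 kPa, so the clay remains overconsolidated and only the recompression index applies:
S_c = C_r·H/(1+e₀)·log₁₀(σ'_f/σ'_0) = 0.033×7.3/1.64×log₁₀(147.89/141)
    = 0.14689 × 0.02072 = 0.003044 m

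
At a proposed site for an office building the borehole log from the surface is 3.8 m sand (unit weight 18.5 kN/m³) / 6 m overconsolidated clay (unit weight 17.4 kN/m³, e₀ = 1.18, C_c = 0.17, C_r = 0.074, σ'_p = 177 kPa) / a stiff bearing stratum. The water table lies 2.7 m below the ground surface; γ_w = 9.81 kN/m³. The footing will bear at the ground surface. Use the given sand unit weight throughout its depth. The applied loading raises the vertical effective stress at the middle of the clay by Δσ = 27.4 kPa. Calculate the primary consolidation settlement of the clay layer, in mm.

S_c ≈ 25.4 mm

Mid-depth of clay below the ground surface: z = 3.8 + 6/2 = 6.8 m.
Total vertical stress at mid-clay: σ_v = 18.5×3.8 + 17.4×3 = 122.5 kPa.
Pore pressure: u = 9.81×(6.8 − 2.7) = 40.221 kPa.
Initial effective stress: σ'_0 = σ_v − u = 122.5 − 40.221 = 82.279 kPa.
Final effective stress: σ'_f = 82.279 + 27.4 = 109.68 kPa.
σ'_f = 109.68 ≤ σ'_p = 177 kPa, so the clay remains overconsolidated and only the recompression index applies:
S_c = C_r·H/(1+e₀)·log₁₀(σ'_f/σ'_0) = 0.074×6/2.18×log₁₀(109.68/82.279)
    = 0.20367 × 0.12484 = 0.02543 m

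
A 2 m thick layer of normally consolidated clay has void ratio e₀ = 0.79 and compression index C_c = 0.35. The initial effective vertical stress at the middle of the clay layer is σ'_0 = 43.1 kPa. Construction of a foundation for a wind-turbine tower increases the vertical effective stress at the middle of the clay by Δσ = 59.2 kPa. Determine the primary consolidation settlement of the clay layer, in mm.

S_c ≈ 147 mm

Final effective stress: σ'_f = σ'_0 + Δσ = 43.1 + 59.2 = 102.3 kPa.
Normally consolidated clay, so the full stress increment lies on the virgin compression line:
S_c = C_c·H/(1+e₀)·log₁₀(σ'_f/σ'_0) = 0.35×2/(1+0.79)×log₁₀(102.3/43.1)
    = 0.39106 × 0.3754 = 0.1468 m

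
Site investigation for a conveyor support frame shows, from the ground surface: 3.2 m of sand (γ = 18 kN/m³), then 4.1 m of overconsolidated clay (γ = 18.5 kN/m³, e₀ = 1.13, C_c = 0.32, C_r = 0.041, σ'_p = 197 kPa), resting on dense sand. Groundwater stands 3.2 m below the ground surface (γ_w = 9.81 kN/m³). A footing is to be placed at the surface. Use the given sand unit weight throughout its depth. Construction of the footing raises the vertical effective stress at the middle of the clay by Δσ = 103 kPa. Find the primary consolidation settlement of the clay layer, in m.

S_c ≈ 0.0295 m

Mid-depth of clay below the ground surface: z = 3.2 + 4.1/2 = 5.25 m.
Total vertical stress at mid-clay: σ_v = 18×3.2 + 18.5×2.05 = 95.525 kPa.
Pore pressure: u = 9.81×(5.25 − 3.2) = 20.11 kPa.
Initial effective stress: σ'_0 = σ_v − u = 95.525 − 20.11 = 75.415 kPa.
Final effective stress: σ'_f = 75.415 + 103 = 178.42 kPa.
σ'_f = 178.42 ≤ σ'_p = 197 kPa, so the clay remains overconsolidated and only the recompression index applies:
S_c = C_r·H/(1+e₀)·log₁₀(σ'_f/σ'_0) = 0.041×4.1/2.13×log₁₀(178.42/75.415)
    = 0.078921 × 0.37399 = 0.02952 m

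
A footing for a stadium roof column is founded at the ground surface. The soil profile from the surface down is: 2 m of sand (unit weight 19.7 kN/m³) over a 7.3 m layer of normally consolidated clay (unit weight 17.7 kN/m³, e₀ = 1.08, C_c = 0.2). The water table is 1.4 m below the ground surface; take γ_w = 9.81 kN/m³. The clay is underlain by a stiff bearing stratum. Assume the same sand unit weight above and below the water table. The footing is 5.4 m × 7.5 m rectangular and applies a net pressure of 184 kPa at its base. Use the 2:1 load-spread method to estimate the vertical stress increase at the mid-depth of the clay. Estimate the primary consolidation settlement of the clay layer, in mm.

Mid-depth of clay below the ground surface: z = 2 + 7.3/2 = 5.65 m.
Total vertical stress at mid-clay: σ_v = 19.7×2 + 17.7×3.65 = 104 kPa.
Pore pressure: u = 9.81×(5.65 − 1.4) = 41.693 kPa.
Initial effective stress: σ'_0 = σ_v − u = 104 − 41.693 = 62.307 kPa.
Stress increase at mid-clay by the 2:1 spreading method:
Δσ = qBL/((B+z)(L+z)) = 184×5.4×7.5/((5.4+5.65)(7.5+5.65)) = 51.284 kPa
Final effective stress: σ'_f = σ'_0 + Δσ = 62.307 + 51.284 = 113.59 kPa.
Normally consolidated clay, so the full stress increment lies on the virgin compression line:
S_c = C_c·H/(1+e₀)·log₁₀(σ'_f/σ'_0) = 0.2×7.3/(1+1.08)×log₁₀(113.59/62.307)
    = 0.70192 × 0.2608 = 0.1831 m

S_c ≈ 183 mm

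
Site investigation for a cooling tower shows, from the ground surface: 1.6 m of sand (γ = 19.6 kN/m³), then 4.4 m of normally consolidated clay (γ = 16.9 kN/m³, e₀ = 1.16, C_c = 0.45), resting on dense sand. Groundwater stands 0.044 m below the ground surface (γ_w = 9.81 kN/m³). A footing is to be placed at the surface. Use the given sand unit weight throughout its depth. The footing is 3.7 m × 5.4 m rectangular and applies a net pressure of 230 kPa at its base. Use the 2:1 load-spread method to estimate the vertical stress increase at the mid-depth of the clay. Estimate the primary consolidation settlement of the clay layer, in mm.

S_c ≈ 451 mm

Mid-depth of clay below the ground surface: z = 1.6 + 4.4/2 = 3.8 m.
Total vertical stress at mid-clay: σ_v = 19.6×1.6 + 16.9×2.2 = 68.54 kPa.
Pore pressure: u = 9.81×(3.8 − 0.044) = 36.846 kPa.
Initial effective stress: σ'_0 = σ_v − u = 68.54 − 36.846 = 31.694 kPa.
Stress increase at mid-clay by the 2:1 spreading method:
Δσ = qBL/((B+z)(L+z)) = 230×3.7×5.4/((3.7+3.8)(5.4+3.8)) = 66.6 kPa
Final effective stress: σ'_f = σ'_0 + Δσ = 31.694 + 66.6 = 98.294 kPa.
Normally consolidated clay, so the full stress increment lies on the virgin compression line:
S_c = C_c·H/(1+e₀)·log₁₀(σ'_f/σ'_0) = 0.45×4.4/(1+1.16)×log₁₀(98.294/31.694)
    = 0.91667 × 0.49155 = 0.4506 m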